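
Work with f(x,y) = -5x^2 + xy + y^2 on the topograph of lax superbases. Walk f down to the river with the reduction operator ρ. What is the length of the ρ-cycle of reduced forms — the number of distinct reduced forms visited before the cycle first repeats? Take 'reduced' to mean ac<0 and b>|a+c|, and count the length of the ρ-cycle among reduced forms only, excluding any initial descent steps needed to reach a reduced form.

D = 21, ⌊√D⌋ = 4
descent: ρ → (1,3,-3)  [lands on river]
river: ρ → (-3,3,1)
ρ-cycle length = 2 (tail of 1 descent step not counted)

2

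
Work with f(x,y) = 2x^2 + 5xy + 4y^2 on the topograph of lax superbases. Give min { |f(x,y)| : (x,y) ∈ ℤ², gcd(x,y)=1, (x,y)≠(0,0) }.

translate: b→1 (≡5 mod 4), so (2,5,4)→(2,1,1)
flip: (2,1,1)→(1,-1,2)
translate: b→1 (≡-1 mod 2), so (1,-1,2)→(1,1,2)
reduced (well bottom): (1,1,2) with a≤c, −a<b≤a
well minimum = a = 1

1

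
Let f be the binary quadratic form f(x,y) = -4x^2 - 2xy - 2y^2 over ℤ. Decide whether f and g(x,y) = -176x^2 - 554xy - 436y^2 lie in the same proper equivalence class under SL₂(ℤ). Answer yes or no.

D₁ = -28, D₂ = -28
f is negative-definite; reduce −f:
−f: flip: (4,2,2)→(2,-2,4)
−f: translate: b→2 (≡-2 mod 4), so (2,-2,4)→(2,2,4)
−f: reduced (well bottom): (2,2,4) with a≤c, −a<b≤a
flip sign back: reduced form of f is (-2,-2,-4)
g is negative-definite; reduce −g:
−g: translate: b→-150 (≡554 mod 352), so (176,554,436)→(176,-150,32)
−g: flip: (176,-150,32)→(32,150,176)
−g: translate: b→22 (≡150 mod 64), so (32,150,176)→(32,22,4)
−g: flip: (32,22,4)→(4,-22,32)
−g: translate: b→2 (≡-22 mod 8), so (4,-22,32)→(4,2,2)
−g: flip: (4,2,2)→(2,-2,4)
−g: translate: b→2 (≡-2 mod 4), so (2,-2,4)→(2,2,4)
−g: reduced (well bottom): (2,2,4) with a≤c, −a<b≤a
flip sign back: reduced form of g is (-2,-2,-4)
reduced forms (-2, -2, -4) vs (-2, -2, -4) ⇒ equivalent

yes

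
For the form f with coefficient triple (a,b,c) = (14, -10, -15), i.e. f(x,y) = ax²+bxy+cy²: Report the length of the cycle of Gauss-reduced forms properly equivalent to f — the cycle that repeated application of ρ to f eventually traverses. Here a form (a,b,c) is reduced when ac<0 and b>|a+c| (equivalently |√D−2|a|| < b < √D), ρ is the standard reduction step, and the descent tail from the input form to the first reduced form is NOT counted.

D = 940, ⌊√D⌋ = 30
descent: ρ → (-15,10,14)  [lands on river]
river: ρ → (14,18,-11)
river: ρ → (-11,26,6)
river: ρ → (6,22,-19)
river: ρ → (-19,16,9)
river: ρ → (9,20,-15)
ρ-cycle length = 6 (tail of 1 descent step not counted)

6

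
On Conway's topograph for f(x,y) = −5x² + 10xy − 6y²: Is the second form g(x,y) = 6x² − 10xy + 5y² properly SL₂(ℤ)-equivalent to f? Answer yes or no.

D₁ = -20, D₂ = -20
f is negative-definite; reduce −f:
−f: translate: b→0 (≡-10 mod 10), so (5,-10,6)→(5,0,1)
−f: flip: (5,0,1)→(1,0,5)
−f: reduced (well bottom): (1,0,5) with a≤c, −a<b≤a
flip sign back: reduced form of f is (-1,0,-5)
g: translate: b→2 (≡-10 mod 12), so (6,-10,5)→(6,2,1)
g: flip: (6,2,1)→(1,-2,6)
g: translate: b→0 (≡-2 mod 2), so (1,-2,6)→(1,0,5)
g: reduced (well bottom): (1,0,5) with a≤c, −a<b≤a
reduced forms (-1, 0, -5) vs (1, 0, 5) ⇒ inequivalent

no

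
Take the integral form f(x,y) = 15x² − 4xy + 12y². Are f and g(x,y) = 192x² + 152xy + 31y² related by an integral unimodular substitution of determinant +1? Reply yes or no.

D₁ = -704, D₂ = -704
f: flip: (15,-4,12)→(12,4,15)
f: reduced (well bottom): (12,4,15) with a≤c, −a<b≤a
g: flip: (192,152,31)→(31,-152,192)
g: translate: b→-28 (≡-152 mod 62), so (31,-152,192)→(31,-28,12)
g: flip: (31,-28,12)→(12,28,31)
g: translate: b→4 (≡28 mod 24), so (12,28,31)→(12,4,15)
g: reduced (well bottom): (12,4,15) with a≤c, −a<b≤a
reduced forms (12, 4, 15) vs (12, 4, 15) ⇒ equivalent

yes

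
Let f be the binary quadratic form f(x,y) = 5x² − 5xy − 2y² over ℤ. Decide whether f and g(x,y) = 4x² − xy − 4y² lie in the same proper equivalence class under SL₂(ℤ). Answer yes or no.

D₁ = 65, D₂ = 65
river cycle of f (length 6): (-2, 5, 5), (5, 5, -2), (-2, 7, 2), (2, 5, -5), (-5, 5, 2), (2, 7, -2)
river cycle of g (length 6): (-4, 1, 4), (4, 7, -1), (-1, 7, 4), (4, 1, -4), (-4, 7, 1), (1, 7, -4)
cycles differ ⇒ inequivalent

no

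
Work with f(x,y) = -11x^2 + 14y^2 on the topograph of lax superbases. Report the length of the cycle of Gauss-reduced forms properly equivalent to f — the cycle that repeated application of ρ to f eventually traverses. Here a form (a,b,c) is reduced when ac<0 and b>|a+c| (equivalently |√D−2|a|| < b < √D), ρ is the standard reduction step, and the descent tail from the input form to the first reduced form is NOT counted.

D = 616, ⌊√D⌋ = 24
descent: ρ → (14,0,-11)
descent: ρ → (-11,22,3)  [lands on river]
river: ρ → (3,20,-18)
river: ρ → (-18,16,5)
river: ρ → (5,24,-2)
river: ρ → (-2,24,5)
river: ρ → (5,16,-18)
river: ρ → (-18,20,3)
river: ρ → (3,22,-11)
ρ-cycle length = 8 (tail of 2 descent steps not counted)

8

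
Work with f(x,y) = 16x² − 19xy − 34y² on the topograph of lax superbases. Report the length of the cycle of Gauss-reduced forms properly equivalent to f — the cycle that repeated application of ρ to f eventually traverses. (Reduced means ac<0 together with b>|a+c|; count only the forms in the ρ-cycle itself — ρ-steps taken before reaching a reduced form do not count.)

D = 2537, ⌊√D⌋ = 50
descent: ρ → (-34,19,16)  [lands on river]
river: ρ → (16,45,-8)
river: ρ → (-8,35,41)
river: ρ → (41,47,-2)
river: ρ → (-2,49,17)
river: ρ → (17,19,-32)
river: ρ → (-32,45,4)
river: ρ → (4,43,-43)
river: ρ → (-43,43,4)
river: ρ → (4,45,-32)
river: ρ → (-32,19,17)
river: ρ → (17,49,-2)
river: ρ → (-2,47,41)
river: ρ → (41,35,-8)
river: ρ → (-8,45,16)
river: ρ → (16,19,-34)
river: ρ → (-34,49,1)
river: ρ → (1,49,-34)
ρ-cycle length = 18 (tail of 1 descent step not counted)

18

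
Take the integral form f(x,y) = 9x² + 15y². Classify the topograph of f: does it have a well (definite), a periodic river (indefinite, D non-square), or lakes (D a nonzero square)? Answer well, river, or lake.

D = b²−4ac = 0² − 4·9·15 = -540
D < 0 ⇒ definite ⇒ every region one sign ⇒ single well

well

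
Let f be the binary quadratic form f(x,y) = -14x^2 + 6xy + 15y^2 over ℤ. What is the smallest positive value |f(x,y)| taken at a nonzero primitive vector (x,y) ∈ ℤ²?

river: ρ → (15,24,-5)
river: ρ → (-5,26,10)
river: ρ → (10,14,-17)
river: ρ → (-17,20,7)
river: ρ → (7,22,-14)
river: ρ → (-14,6,15)
closes: descent 0, river 6
min |a| on river = 5

5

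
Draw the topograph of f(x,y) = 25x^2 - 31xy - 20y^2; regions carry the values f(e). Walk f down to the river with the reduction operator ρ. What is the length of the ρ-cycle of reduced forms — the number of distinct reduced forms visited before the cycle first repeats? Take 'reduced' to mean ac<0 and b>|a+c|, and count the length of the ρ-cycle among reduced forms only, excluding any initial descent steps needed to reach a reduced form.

D = 2961, ⌊√D⌋ = 54
descent: ρ → (-20,31,25)  [lands on river]
river: ρ → (25,19,-26)
river: ρ → (-26,33,18)
river: ρ → (18,39,-20)
river: ρ → (-20,41,16)
river: ρ → (16,23,-38)
river: ρ → (-38,53,1)
river: ρ → (1,53,-38)
river: ρ → (-38,23,16)
river: ρ → (16,41,-20)
river: ρ → (-20,39,18)
river: ρ → (18,33,-26)
river: ρ → (-26,19,25)
river: ρ → (25,31,-20)
river: ρ → (-20,49,7)
river: ρ → (7,49,-20)
ρ-cycle length = 16 (tail of 1 descent step not counted)

16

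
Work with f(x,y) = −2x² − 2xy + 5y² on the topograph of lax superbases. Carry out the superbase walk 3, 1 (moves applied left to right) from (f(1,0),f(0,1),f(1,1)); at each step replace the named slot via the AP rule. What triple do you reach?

start (-2,5,1) = (f(1,0),f(0,1),f(1,1))
replace slot 3: 2·((-2)+5) − 1 = 5 → (-2,5,5)
replace slot 1: 2·(5+5) − (-2) = 22 → (22,5,5)

22,5,5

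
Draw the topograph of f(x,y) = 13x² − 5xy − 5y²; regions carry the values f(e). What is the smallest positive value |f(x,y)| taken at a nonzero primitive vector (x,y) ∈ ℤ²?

descent: ρ → (-5,15,3)  [lands on river]
river: ρ → (3,15,-5)
closes: descent 1, river 2
min |a| on river = 3

3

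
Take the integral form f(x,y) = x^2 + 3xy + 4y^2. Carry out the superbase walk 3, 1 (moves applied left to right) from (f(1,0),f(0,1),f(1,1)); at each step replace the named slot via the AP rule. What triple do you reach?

start (1,4,8) = (f(1,0),f(0,1),f(1,1))
replace slot 3: 2·(1+4) − 8 = 2 → (1,4,2)
replace slot 1: 2·(4+2) − 1 = 11 → (11,4,2)

11,4,2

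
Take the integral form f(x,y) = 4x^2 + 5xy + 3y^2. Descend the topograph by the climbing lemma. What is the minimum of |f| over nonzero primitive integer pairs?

translate: b→-3 (≡5 mod 8), so (4,5,3)→(4,-3,2)
flip: (4,-3,2)→(2,3,4)
translate: b→-1 (≡3 mod 4), so (2,3,4)→(2,-1,3)
reduced (well bottom): (2,-1,3) with a≤c, −a<b≤a
well minimum = a = 2

2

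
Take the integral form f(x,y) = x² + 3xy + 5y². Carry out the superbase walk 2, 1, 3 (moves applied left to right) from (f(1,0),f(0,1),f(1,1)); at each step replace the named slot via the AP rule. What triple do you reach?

start (1,5,9) = (f(1,0),f(0,1),f(1,1))
replace slot 2: 2·(1+9) − 5 = 15 → (1,15,9)
replace slot 1: 2·(15+9) − 1 = 47 → (47,15,9)
replace slot 3: 2·(47+15) − 9 = 115 → (47,15,115)

47,15,115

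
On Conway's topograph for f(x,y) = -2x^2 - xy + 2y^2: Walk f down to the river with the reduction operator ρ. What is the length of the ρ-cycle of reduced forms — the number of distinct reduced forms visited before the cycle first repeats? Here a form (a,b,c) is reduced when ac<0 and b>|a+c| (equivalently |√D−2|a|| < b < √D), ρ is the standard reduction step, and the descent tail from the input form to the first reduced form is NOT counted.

D = 17, ⌊√D⌋ = 4
descent: ρ → (2,1,-2)  [lands on river]
river: ρ → (-2,3,1)
river: ρ → (1,3,-2)
river: ρ → (-2,1,2)
river: ρ → (2,3,-1)
river: ρ → (-1,3,2)
ρ-cycle length = 6 (tail of 1 descent step not counted)

6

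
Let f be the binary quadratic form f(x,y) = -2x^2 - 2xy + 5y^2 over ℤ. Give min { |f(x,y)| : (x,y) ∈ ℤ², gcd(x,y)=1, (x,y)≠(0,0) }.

descent: ρ → (5,2,-2)
descent: ρ → (-2,6,1)  [lands on river]
river: ρ → (1,6,-2)
closes: descent 2, river 2
min |a| on river = 1

1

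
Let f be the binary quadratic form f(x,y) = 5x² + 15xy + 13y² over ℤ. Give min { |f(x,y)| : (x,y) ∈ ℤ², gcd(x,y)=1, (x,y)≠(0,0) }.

translate: b→5 (≡15 mod 10), so (5,15,13)→(5,5,3)
flip: (5,5,3)→(3,-5,5)
translate: b→1 (≡-5 mod 6), so (3,-5,5)→(3,1,3)
reduced (well bottom): (3,1,3) with a≤c, −a<b≤a
well minimum = a = 3

3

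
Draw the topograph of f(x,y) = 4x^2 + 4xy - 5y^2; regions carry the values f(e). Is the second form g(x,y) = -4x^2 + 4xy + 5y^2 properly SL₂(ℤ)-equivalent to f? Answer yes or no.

D₁ = 96, D₂ = 96
river cycle of f (length 4): (-5, 6, 3), (3, 6, -5), (-5, 4, 4), (4, 4, -5)
river cycle of g (length 4): (5, 6, -3), (-3, 6, 5), (5, 4, -4), (-4, 4, 5)
cycles differ ⇒ inequivalent

no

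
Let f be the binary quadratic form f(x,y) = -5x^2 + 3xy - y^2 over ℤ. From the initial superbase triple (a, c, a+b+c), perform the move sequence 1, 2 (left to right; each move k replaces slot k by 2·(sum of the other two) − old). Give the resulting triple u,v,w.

start (-5,-1,-3) = (f(1,0),f(0,1),f(1,1))
replace slot 1: 2·((-1)+(-3)) − (-5) = -3 → (-3,-1,-3)
replace slot 2: 2·((-3)+(-3)) − (-1) = -11 → (-3,-11,-3)

-3,-11,-3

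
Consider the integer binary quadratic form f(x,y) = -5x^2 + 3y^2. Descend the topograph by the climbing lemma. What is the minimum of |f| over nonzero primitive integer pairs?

descent: ρ → (3,6,-2)  [lands on river]
river: ρ → (-2,6,3)
closes: descent 1, river 2
min |a| on river = 2

2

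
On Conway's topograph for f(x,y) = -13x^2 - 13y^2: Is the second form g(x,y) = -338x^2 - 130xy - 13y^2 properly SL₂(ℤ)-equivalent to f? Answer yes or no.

D₁ = -676, D₂ = -676
f is negative-definite; reduce −f:
−f: reduced (well bottom): (13,0,13) with a≤c, −a<b≤a
flip sign back: reduced form of f is (-13,0,-13)
g is negative-definite; reduce −g:
−g: flip: (338,130,13)→(13,-130,338)
−g: translate: b→0 (≡-130 mod 26), so (13,-130,338)→(13,0,13)
−g: reduced (well bottom): (13,0,13) with a≤c, −a<b≤a
flip sign back: reduced form of g is (-13,0,-13)
reduced forms (-13, 0, -13) vs (-13, 0, -13) ⇒ equivalent

yes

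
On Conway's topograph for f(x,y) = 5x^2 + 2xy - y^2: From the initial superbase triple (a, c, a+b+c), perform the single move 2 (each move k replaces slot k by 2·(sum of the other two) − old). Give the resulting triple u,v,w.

start (5,-1,6) = (f(1,0),f(0,1),f(1,1))
replace slot 2: 2·(5+6) − (-1) = 23 → (5,23,6)

5,23,6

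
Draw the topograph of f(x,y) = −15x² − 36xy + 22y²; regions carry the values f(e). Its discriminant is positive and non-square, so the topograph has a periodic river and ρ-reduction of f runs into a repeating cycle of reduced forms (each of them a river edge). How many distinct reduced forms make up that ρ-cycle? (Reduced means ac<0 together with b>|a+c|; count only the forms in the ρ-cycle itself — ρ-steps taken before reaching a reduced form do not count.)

D = 2616, ⌊√D⌋ = 51
descent: ρ → (22,36,-15)  [lands on river]
river: ρ → (-15,24,34)
river: ρ → (34,44,-5)
river: ρ → (-5,46,25)
river: ρ → (25,4,-26)
river: ρ → (-26,48,3)
river: ρ → (3,48,-26)
river: ρ → (-26,4,25)
river: ρ → (25,46,-5)
river: ρ → (-5,44,34)
river: ρ → (34,24,-15)
river: ρ → (-15,36,22)
river: ρ → (22,8,-29)
river: ρ → (-29,50,1)
river: ρ → (1,50,-29)
river: ρ → (-29,8,22)
ρ-cycle length = 16 (tail of 1 descent step not counted)

16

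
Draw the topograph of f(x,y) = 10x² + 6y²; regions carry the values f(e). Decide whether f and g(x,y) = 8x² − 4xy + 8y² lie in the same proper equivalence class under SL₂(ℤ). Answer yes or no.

D₁ = -240, D₂ = -240
f: flip: (10,0,6)→(6,0,10)
f: reduced (well bottom): (6,0,10) with a≤c, −a<b≤a
g: flip: (8,-4,8)→(8,4,8)
g: reduced (well bottom): (8,4,8) with a≤c, −a<b≤a
reduced forms (6, 0, 10) vs (8, 4, 8) ⇒ inequivalent

no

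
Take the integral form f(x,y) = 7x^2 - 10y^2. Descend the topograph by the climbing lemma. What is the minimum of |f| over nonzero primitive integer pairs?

descent: ρ → (-10,0,7)
descent: ρ → (7,14,-3)  [lands on river]
river: ρ → (-3,16,2)
river: ρ → (2,16,-3)
river: ρ → (-3,14,7)
closes: descent 2, river 4
min |a| on river = 2

2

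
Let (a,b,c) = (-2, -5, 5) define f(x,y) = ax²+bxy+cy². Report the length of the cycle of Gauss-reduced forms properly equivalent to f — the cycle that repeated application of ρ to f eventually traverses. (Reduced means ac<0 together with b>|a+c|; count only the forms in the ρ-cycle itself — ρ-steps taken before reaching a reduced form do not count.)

D = 65, ⌊√D⌋ = 8
descent: ρ → (5,5,-2)  [lands on river]
river: ρ → (-2,7,2)
river: ρ → (2,5,-5)
river: ρ → (-5,5,2)
river: ρ → (2,7,-2)
river: ρ → (-2,5,5)
ρ-cycle length = 6 (tail of 1 descent step not counted)

6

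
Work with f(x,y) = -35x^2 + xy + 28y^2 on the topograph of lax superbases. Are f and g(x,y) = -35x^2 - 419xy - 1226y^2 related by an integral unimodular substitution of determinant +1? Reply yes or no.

D₁ = 3921, D₂ = 3921
river cycle of f (length 76): (28, 55, -8), (-8, 57, 21), (21, 27, -38), (-38, 49, 10), (10, 51, -33), (-33, 15, 28), (28, 41, -20), (-20, 39, 30), (30, 21, -29), (-29, 37, 22), … (66 more)
river cycle of g (length 76): (28, 55, -8), (-8, 57, 21), (21, 27, -38), (-38, 49, 10), (10, 51, -33), (-33, 15, 28), (28, 41, -20), (-20, 39, 30), (30, 21, -29), (-29, 37, 22), … (66 more)
cycles coincide ⇒ equivalent

yes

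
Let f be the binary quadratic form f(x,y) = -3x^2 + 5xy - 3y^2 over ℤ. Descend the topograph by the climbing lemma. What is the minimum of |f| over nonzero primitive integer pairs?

translate: b→1 (≡-5 mod 6), so (3,-5,3)→(3,1,1)
flip: (3,1,1)→(1,-1,3)
translate: b→1 (≡-1 mod 2), so (1,-1,3)→(1,1,3)
reduced (well bottom): (1,1,3) with a≤c, −a<b≤a
well minimum |f| = |-1| = 1 (negative-definite)

1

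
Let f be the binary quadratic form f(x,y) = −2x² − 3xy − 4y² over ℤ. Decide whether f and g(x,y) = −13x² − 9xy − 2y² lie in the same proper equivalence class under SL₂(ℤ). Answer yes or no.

D₁ = -23, D₂ = -23
f is negative-definite; reduce −f:
−f: translate: b→-1 (≡3 mod 4), so (2,3,4)→(2,-1,3)
−f: reduced (well bottom): (2,-1,3) with a≤c, −a<b≤a
flip sign back: reduced form of f is (-2,1,-3)
g is negative-definite; reduce −g:
−g: flip: (13,9,2)→(2,-9,13)
−g: translate: b→-1 (≡-9 mod 4), so (2,-9,13)→(2,-1,3)
−g: reduced (well bottom): (2,-1,3) with a≤c, −a<b≤a
flip sign back: reduced form of g is (-2,1,-3)
reduced forms (-2, 1, -3) vs (-2, 1, -3) ⇒ equivalent

yes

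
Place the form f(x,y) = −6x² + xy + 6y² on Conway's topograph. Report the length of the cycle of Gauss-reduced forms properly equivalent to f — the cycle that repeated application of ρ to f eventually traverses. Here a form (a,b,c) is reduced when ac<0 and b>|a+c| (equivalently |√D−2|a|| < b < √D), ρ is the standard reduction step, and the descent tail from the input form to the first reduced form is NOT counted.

D = 145, ⌊√D⌋ = 12
river: ρ → (6,11,-1)
river: ρ → (-1,11,6)
river: ρ → (6,1,-6)
river: ρ → (-6,11,1)
river: ρ → (1,11,-6)
river: ρ → (-6,1,6)
ρ-cycle length = 6 (tail of 0 descent steps not counted)

6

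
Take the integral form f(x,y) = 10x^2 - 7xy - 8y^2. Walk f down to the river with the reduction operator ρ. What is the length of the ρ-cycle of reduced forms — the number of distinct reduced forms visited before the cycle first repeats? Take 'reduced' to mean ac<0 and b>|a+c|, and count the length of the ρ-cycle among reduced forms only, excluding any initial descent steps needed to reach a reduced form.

D = 369, ⌊√D⌋ = 19
descent: ρ → (-8,7,10)  [lands on river]
river: ρ → (10,13,-5)
river: ρ → (-5,17,4)
river: ρ → (4,15,-9)
river: ρ → (-9,3,10)
river: ρ → (10,17,-2)
river: ρ → (-2,19,1)
river: ρ → (1,19,-2)
river: ρ → (-2,17,10)
river: ρ → (10,3,-9)
river: ρ → (-9,15,4)
river: ρ → (4,17,-5)
river: ρ → (-5,13,10)
river: ρ → (10,7,-8)
river: ρ → (-8,9,9)
river: ρ → (9,9,-8)
ρ-cycle length = 16 (tail of 1 descent step not counted)

16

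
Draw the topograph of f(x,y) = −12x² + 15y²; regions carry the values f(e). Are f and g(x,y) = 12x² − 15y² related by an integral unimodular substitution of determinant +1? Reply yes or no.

D₁ = 720, D₂ = 720
river cycle of f (length 2): (-12, 24, 3), (3, 24, -12)
river cycle of g (length 2): (12, 24, -3), (-3, 24, 12)
cycles differ ⇒ inequivalent

no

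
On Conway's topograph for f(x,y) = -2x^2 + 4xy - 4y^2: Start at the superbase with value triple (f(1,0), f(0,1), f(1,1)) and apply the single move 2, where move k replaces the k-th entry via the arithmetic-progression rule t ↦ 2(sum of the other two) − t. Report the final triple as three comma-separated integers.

start (-2,-4,-2) = (f(1,0),f(0,1),f(1,1))
replace slot 2: 2·((-2)+(-2)) − (-4) = -4 → (-2,-4,-2)

-2,-4,-2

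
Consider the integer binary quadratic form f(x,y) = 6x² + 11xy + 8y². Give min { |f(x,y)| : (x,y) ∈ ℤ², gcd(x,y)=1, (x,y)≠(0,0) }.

translate: b→-1 (≡11 mod 12), so (6,11,8)→(6,-1,3)
flip: (6,-1,3)→(3,1,6)
reduced (well bottom): (3,1,6) with a≤c, −a<b≤a
well minimum = a = 3

3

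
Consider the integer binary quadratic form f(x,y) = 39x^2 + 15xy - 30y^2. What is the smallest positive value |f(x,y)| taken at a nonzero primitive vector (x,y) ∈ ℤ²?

river: ρ → (-30,45,24)
river: ρ → (24,51,-24)
river: ρ → (-24,45,30)
river: ρ → (30,15,-39)
river: ρ → (-39,63,6)
river: ρ → (6,69,-6)
river: ρ → (-6,63,39)
river: ρ → (39,15,-30)
closes: descent 0, river 8
min |a| on river = 6

6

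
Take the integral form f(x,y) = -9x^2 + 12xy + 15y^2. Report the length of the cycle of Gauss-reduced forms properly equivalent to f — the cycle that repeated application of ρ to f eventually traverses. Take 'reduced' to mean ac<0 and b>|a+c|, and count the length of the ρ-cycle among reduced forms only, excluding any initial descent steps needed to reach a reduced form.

D = 684, ⌊√D⌋ = 26
river: ρ → (15,18,-6)
river: ρ → (-6,18,15)
river: ρ → (15,12,-9)
river: ρ → (-9,24,3)
river: ρ → (3,24,-9)
river: ρ → (-9,12,15)
ρ-cycle length = 6 (tail of 0 descent steps not counted)

6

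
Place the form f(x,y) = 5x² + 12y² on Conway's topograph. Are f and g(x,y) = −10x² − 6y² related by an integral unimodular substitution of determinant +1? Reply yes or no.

D₁ = -240, D₂ = -240
f: reduced (well bottom): (5,0,12) with a≤c, −a<b≤a
g is negative-definite; reduce −g:
−g: flip: (10,0,6)→(6,0,10)
−g: reduced (well bottom): (6,0,10) with a≤c, −a<b≤a
flip sign back: reduced form of g is (-6,0,-10)
reduced forms (5, 0, 12) vs (-6, 0, -10) ⇒ inequivalent

no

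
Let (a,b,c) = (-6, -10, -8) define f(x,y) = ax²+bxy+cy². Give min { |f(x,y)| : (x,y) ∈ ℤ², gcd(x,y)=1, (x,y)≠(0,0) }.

translate: b→-2 (≡10 mod 12), so (6,10,8)→(6,-2,4)
flip: (6,-2,4)→(4,2,6)
reduced (well bottom): (4,2,6) with a≤c, −a<b≤a
well minimum |f| = |-4| = 4 (negative-definite)

4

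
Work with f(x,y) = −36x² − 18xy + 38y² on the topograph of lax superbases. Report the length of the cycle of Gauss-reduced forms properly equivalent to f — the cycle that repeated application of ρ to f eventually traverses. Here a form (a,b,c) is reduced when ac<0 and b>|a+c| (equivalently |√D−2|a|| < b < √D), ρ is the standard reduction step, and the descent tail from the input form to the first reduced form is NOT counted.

D = 5796, ⌊√D⌋ = 76
descent: ρ → (38,18,-36)  [lands on river]
river: ρ → (-36,54,20)
river: ρ → (20,66,-18)
river: ρ → (-18,42,56)
river: ρ → (56,70,-4)
river: ρ → (-4,74,20)
river: ρ → (20,46,-46)
river: ρ → (-46,46,20)
river: ρ → (20,74,-4)
river: ρ → (-4,70,56)
river: ρ → (56,42,-18)
river: ρ → (-18,66,20)
river: ρ → (20,54,-36)
river: ρ → (-36,18,38)
river: ρ → (38,58,-16)
river: ρ → (-16,70,14)
river: ρ → (14,70,-16)
river: ρ → (-16,58,38)
ρ-cycle length = 18 (tail of 1 descent step not counted)

18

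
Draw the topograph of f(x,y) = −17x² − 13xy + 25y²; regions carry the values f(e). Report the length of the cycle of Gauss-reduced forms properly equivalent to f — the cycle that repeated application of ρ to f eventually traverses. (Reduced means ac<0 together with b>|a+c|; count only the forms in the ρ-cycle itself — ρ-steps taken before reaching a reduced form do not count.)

D = 1869, ⌊√D⌋ = 43
descent: ρ → (25,13,-17)  [lands on river]
river: ρ → (-17,21,21)
river: ρ → (21,21,-17)
river: ρ → (-17,13,25)
river: ρ → (25,37,-5)
river: ρ → (-5,43,1)
river: ρ → (1,43,-5)
river: ρ → (-5,37,25)
ρ-cycle length = 8 (tail of 1 descent step not counted)

8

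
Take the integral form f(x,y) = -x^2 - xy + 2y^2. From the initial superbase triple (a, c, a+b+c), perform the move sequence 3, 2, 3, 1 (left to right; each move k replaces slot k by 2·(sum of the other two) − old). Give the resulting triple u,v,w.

start (-1,2,0) = (f(1,0),f(0,1),f(1,1))
replace slot 3: 2·((-1)+2) − 0 = 2 → (-1,2,2)
replace slot 2: 2·((-1)+2) − 2 = 0 → (-1,0,2)
replace slot 3: 2·((-1)+0) − 2 = -4 → (-1,0,-4)
replace slot 1: 2·(0+(-4)) − (-1) = -7 → (-7,0,-4)

-7,0,-4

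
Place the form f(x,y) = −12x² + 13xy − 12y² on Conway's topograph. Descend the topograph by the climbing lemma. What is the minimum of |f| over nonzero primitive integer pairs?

translate: b→11 (≡-13 mod 24), so (12,-13,12)→(12,11,11)
flip: (12,11,11)→(11,-11,12)
translate: b→11 (≡-11 mod 22), so (11,-11,12)→(11,11,12)
reduced (well bottom): (11,11,12) with a≤c, −a<b≤a
well minimum |f| = |-11| = 11 (negative-definite)

11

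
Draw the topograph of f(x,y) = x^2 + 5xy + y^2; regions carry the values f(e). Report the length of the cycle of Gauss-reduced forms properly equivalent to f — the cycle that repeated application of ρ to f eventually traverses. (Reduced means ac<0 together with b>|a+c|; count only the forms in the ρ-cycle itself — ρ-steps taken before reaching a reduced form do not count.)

D = 21, ⌊√D⌋ = 4
descent: ρ → (1,3,-3)  [lands on river]
river: ρ → (-3,3,1)
ρ-cycle length = 2 (tail of 1 descent step not counted)

2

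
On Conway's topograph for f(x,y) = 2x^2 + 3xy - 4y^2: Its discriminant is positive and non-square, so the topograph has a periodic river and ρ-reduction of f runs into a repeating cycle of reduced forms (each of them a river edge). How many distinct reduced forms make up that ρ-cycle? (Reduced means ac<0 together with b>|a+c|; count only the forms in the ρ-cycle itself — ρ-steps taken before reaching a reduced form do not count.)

D = 41, ⌊√D⌋ = 6
river: ρ → (-4,5,1)
river: ρ → (1,5,-4)
river: ρ → (-4,3,2)
river: ρ → (2,5,-2)
river: ρ → (-2,3,4)
river: ρ → (4,5,-1)
river: ρ → (-1,5,4)
river: ρ → (4,3,-2)
river: ρ → (-2,5,2)
river: ρ → (2,3,-4)
ρ-cycle length = 10 (tail of 0 descent steps not counted)

10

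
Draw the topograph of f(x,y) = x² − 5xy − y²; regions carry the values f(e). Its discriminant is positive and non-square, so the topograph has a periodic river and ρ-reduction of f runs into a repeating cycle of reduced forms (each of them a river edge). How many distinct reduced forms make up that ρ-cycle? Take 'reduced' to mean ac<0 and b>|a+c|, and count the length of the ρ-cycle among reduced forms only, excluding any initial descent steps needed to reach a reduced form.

D = 29, ⌊√D⌋ = 5
descent: ρ → (-1,5,1)  [lands on river]
river: ρ → (1,5,-1)
ρ-cycle length = 2 (tail of 1 descent step not counted)

2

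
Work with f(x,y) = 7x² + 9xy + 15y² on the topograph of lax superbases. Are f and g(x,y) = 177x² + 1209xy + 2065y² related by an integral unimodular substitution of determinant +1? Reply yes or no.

D₁ = -339, D₂ = -339
f: translate: b→-5 (≡9 mod 14), so (7,9,15)→(7,-5,13)
f: reduced (well bottom): (7,-5,13) with a≤c, −a<b≤a
g: translate: b→147 (≡1209 mod 354), so (177,1209,2065)→(177,147,31)
g: flip: (177,147,31)→(31,-147,177)
g: translate: b→-23 (≡-147 mod 62), so (31,-147,177)→(31,-23,7)
g: flip: (31,-23,7)→(7,23,31)
g: translate: b→-5 (≡23 mod 14), so (7,23,31)→(7,-5,13)
g: reduced (well bottom): (7,-5,13) with a≤c, −a<b≤a
reduced forms (7, -5, 13) vs (7, -5, 13) ⇒ equivalent

yes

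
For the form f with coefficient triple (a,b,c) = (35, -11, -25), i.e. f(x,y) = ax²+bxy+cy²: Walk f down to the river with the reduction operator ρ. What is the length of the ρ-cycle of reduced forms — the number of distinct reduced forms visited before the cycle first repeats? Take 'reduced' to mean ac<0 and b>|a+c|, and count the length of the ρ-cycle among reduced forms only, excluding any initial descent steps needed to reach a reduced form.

D = 3621, ⌊√D⌋ = 60
descent: ρ → (-25,11,35)  [lands on river]
river: ρ → (35,59,-1)
river: ρ → (-1,59,35)
river: ρ → (35,11,-25)
river: ρ → (-25,39,21)
river: ρ → (21,45,-19)
river: ρ → (-19,31,35)
river: ρ → (35,39,-15)
river: ρ → (-15,51,17)
river: ρ → (17,51,-15)
river: ρ → (-15,39,35)
river: ρ → (35,31,-19)
river: ρ → (-19,45,21)
river: ρ → (21,39,-25)
ρ-cycle length = 14 (tail of 1 descent step not counted)

14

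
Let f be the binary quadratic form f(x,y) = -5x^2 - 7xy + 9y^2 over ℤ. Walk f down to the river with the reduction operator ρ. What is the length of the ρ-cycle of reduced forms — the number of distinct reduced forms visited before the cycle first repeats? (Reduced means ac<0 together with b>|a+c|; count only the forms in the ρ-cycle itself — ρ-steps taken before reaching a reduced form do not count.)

D = 229, ⌊√D⌋ = 15
descent: ρ → (9,7,-5)  [lands on river]
river: ρ → (-5,13,3)
river: ρ → (3,11,-9)
river: ρ → (-9,7,5)
river: ρ → (5,13,-3)
river: ρ → (-3,11,9)
ρ-cycle length = 6 (tail of 1 descent step not counted)

6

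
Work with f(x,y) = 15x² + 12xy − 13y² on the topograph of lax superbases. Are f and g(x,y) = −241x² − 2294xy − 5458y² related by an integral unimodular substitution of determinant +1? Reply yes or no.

D₁ = 924, D₂ = 924
river cycle of f (length 8): (-13, 14, 14), (14, 14, -13), (-13, 12, 15), (15, 18, -10), (-10, 22, 11), (11, 22, -10), (-10, 18, 15), (15, 12, -13)
river cycle of g (length 8): (-13, 14, 14), (14, 14, -13), (-13, 12, 15), (15, 18, -10), (-10, 22, 11), (11, 22, -10), (-10, 18, 15), (15, 12, -13)
cycles coincide ⇒ equivalent

yes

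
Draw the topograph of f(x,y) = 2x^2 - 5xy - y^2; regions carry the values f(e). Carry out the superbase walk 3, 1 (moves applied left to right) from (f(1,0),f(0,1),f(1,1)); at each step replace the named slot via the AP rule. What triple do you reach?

start (2,-1,-4) = (f(1,0),f(0,1),f(1,1))
replace slot 3: 2·(2+(-1)) − (-4) = 6 → (2,-1,6)
replace slot 1: 2·((-1)+6) − 2 = 8 → (8,-1,6)

8,-1,6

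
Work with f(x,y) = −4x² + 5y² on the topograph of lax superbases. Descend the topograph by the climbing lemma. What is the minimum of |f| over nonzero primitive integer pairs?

descent: ρ → (5,0,-4)
descent: ρ → (-4,8,1)  [lands on river]
river: ρ → (1,8,-4)
closes: descent 2, river 2
min |a| on river = 1

1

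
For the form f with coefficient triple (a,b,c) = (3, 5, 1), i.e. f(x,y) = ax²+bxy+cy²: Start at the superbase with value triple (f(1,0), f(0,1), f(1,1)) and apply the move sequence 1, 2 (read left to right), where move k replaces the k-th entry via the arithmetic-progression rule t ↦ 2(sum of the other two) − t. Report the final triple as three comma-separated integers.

start (3,1,9) = (f(1,0),f(0,1),f(1,1))
replace slot 1: 2·(1+9) − 3 = 17 → (17,1,9)
replace slot 2: 2·(17+9) − 1 = 51 → (17,51,9)

17,51,9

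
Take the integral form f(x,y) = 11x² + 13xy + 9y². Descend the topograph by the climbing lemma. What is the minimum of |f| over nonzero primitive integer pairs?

translate: b→-9 (≡13 mod 22), so (11,13,9)→(11,-9,7)
flip: (11,-9,7)→(7,9,11)
translate: b→-5 (≡9 mod 14), so (7,9,11)→(7,-5,9)
reduced (well bottom): (7,-5,9) with a≤c, −a<b≤a
well minimum = a = 7

7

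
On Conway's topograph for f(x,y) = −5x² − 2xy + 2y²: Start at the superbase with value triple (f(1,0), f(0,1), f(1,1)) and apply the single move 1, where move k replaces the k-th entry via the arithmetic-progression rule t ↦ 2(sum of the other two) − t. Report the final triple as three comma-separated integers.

start (-5,2,-5) = (f(1,0),f(0,1),f(1,1))
replace slot 1: 2·(2+(-5)) − (-5) = -1 → (-1,2,-5)

-1,2,-5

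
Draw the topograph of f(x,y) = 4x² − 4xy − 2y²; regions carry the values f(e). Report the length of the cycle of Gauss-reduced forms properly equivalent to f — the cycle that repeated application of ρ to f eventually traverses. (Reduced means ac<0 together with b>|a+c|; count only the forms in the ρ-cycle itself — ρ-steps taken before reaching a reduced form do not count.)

D = 48, ⌊√D⌋ = 6
descent: ρ → (-2,4,4)  [lands on river]
river: ρ → (4,4,-2)
ρ-cycle length = 2 (tail of 1 descent step not counted)

2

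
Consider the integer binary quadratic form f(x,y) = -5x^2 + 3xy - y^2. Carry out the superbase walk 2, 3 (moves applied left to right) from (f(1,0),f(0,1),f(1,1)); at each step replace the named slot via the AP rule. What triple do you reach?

start (-5,-1,-3) = (f(1,0),f(0,1),f(1,1))
replace slot 2: 2·((-5)+(-3)) − (-1) = -15 → (-5,-15,-3)
replace slot 3: 2·((-5)+(-15)) − (-3) = -37 → (-5,-15,-37)

-5,-15,-37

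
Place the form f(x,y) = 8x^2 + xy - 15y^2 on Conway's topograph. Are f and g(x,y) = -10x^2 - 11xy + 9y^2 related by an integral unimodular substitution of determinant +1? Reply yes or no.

D₁ = 481, D₂ = 481
river cycle of f (length 26): (8, 17, -6), (-6, 19, 5), (5, 21, -2), (-2, 19, 15), (15, 11, -6), (-6, 13, 13), (13, 13, -6), (-6, 11, 15), (15, 19, -2), (-2, 21, 5), … (16 more)
river cycle of g (length 30): (9, 11, -10), (-10, 9, 10), (10, 11, -9), (-9, 7, 12), (12, 17, -4), (-4, 15, 16), (16, 17, -3), (-3, 19, 10), (10, 21, -1), (-1, 21, 10), … (20 more)
cycles differ ⇒ inequivalent

no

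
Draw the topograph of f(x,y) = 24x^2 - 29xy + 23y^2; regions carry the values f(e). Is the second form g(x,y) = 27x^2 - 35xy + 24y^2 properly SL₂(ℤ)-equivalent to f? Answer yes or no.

D₁ = -1367, D₂ = -1367
f: translate: b→19 (≡-29 mod 48), so (24,-29,23)→(24,19,18)
f: flip: (24,19,18)→(18,-19,24)
f: translate: b→17 (≡-19 mod 36), so (18,-19,24)→(18,17,23)
f: reduced (well bottom): (18,17,23) with a≤c, −a<b≤a
g: translate: b→19 (≡-35 mod 54), so (27,-35,24)→(27,19,16)
g: flip: (27,19,16)→(16,-19,27)
g: translate: b→13 (≡-19 mod 32), so (16,-19,27)→(16,13,24)
g: reduced (well bottom): (16,13,24) with a≤c, −a<b≤a
reduced forms (18, 17, 23) vs (16, 13, 24) ⇒ inequivalent

no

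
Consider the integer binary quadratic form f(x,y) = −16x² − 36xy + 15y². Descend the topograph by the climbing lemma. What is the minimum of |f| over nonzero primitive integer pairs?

descent: ρ → (15,36,-16)  [lands on river]
river: ρ → (-16,28,23)
river: ρ → (23,18,-21)
river: ρ → (-21,24,20)
river: ρ → (20,16,-25)
river: ρ → (-25,34,11)
river: ρ → (11,32,-28)
river: ρ → (-28,24,15)
closes: descent 1, river 8
min |a| on river = 11

11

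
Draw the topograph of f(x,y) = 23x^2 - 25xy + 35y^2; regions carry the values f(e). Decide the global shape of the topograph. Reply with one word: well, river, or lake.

D = b²−4ac = (-25)² − 4·23·35 = -2595
D < 0 ⇒ definite ⇒ every region one sign ⇒ single well

well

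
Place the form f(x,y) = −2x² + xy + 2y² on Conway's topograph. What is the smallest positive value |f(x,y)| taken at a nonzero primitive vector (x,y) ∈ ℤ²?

river: ρ → (2,3,-1)
river: ρ → (-1,3,2)
river: ρ → (2,1,-2)
river: ρ → (-2,3,1)
river: ρ → (1,3,-2)
river: ρ → (-2,1,2)
closes: descent 0, river 6
min |a| on river = 1

1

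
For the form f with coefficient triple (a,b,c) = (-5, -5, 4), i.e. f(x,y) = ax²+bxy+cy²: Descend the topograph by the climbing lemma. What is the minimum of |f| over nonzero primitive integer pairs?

descent: ρ → (4,5,-5)  [lands on river]
river: ρ → (-5,5,4)
river: ρ → (4,3,-6)
river: ρ → (-6,9,1)
river: ρ → (1,9,-6)
river: ρ → (-6,3,4)
closes: descent 1, river 6
min |a| on river = 1

1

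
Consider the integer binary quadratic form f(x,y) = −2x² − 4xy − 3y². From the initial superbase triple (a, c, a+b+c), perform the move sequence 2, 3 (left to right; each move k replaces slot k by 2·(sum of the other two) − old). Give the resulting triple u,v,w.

start (-2,-3,-9) = (f(1,0),f(0,1),f(1,1))
replace slot 2: 2·((-2)+(-9)) − (-3) = -19 → (-2,-19,-9)
replace slot 3: 2·((-2)+(-19)) − (-9) = -33 → (-2,-19,-33)

-2,-19,-33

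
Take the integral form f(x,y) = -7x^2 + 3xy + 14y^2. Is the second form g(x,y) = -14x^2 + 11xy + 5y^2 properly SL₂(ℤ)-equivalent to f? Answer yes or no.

D₁ = 401, D₂ = 401
river cycle of f (length 10): (-7, 17, 4), (4, 15, -11), (-11, 7, 8), (8, 9, -10), (-10, 11, 7), (7, 17, -4), (-4, 15, 11), (11, 7, -8), (-8, 9, 10), (10, 11, -7)
river cycle of g (length 6): (5, 19, -2), (-2, 17, 14), (14, 11, -5), (-5, 19, 2), (2, 17, -14), (-14, 11, 5)
cycles differ ⇒ inequivalent

no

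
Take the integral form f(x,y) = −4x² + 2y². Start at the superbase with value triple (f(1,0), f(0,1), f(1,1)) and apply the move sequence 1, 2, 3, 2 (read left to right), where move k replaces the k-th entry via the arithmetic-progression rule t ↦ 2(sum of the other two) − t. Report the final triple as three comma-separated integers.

start (-4,2,-2) = (f(1,0),f(0,1),f(1,1))
replace slot 1: 2·(2+(-2)) − (-4) = 4 → (4,2,-2)
replace slot 2: 2·(4+(-2)) − 2 = 2 → (4,2,-2)
replace slot 3: 2·(4+2) − (-2) = 14 → (4,2,14)
replace slot 2: 2·(4+14) − 2 = 34 → (4,34,14)

4,34,14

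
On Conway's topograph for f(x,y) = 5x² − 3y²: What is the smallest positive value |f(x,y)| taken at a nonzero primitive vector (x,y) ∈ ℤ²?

descent: ρ → (-3,6,2)  [lands on river]
river: ρ → (2,6,-3)
closes: descent 1, river 2
min |a| on river = 2

2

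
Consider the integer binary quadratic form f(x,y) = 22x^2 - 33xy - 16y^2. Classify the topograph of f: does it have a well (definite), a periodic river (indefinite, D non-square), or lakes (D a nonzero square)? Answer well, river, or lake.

D = b²−4ac = (-33)² − 4·22·(-16) = 2497
D > 0 non-square ⇒ indefinite ⇒ periodic river

river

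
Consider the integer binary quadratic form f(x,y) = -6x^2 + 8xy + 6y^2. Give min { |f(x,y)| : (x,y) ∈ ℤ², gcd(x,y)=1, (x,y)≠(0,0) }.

river: ρ → (6,4,-8)
river: ρ → (-8,12,2)
river: ρ → (2,12,-8)
river: ρ → (-8,4,6)
river: ρ → (6,8,-6)
river: ρ → (-6,4,8)
river: ρ → (8,12,-2)
river: ρ → (-2,12,8)
river: ρ → (8,4,-6)
river: ρ → (-6,8,6)
closes: descent 0, river 10
min |a| on river = 2

2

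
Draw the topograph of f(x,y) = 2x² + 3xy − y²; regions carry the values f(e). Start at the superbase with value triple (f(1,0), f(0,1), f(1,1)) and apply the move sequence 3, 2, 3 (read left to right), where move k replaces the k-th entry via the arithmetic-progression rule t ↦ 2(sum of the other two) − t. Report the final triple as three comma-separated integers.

start (2,-1,4) = (f(1,0),f(0,1),f(1,1))
replace slot 3: 2·(2+(-1)) − 4 = -2 → (2,-1,-2)
replace slot 2: 2·(2+(-2)) − (-1) = 1 → (2,1,-2)
replace slot 3: 2·(2+1) − (-2) = 8 → (2,1,8)

2,1,8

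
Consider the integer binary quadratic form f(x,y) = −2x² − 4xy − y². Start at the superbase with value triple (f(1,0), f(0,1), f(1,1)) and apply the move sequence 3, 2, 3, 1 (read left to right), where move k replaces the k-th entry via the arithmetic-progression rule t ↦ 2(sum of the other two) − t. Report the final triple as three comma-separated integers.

start (-2,-1,-7) = (f(1,0),f(0,1),f(1,1))
replace slot 3: 2·((-2)+(-1)) − (-7) = 1 → (-2,-1,1)
replace slot 2: 2·((-2)+1) − (-1) = -1 → (-2,-1,1)
replace slot 3: 2·((-2)+(-1)) − 1 = -7 → (-2,-1,-7)
replace slot 1: 2·((-1)+(-7)) − (-2) = -14 → (-14,-1,-7)

-14,-1,-7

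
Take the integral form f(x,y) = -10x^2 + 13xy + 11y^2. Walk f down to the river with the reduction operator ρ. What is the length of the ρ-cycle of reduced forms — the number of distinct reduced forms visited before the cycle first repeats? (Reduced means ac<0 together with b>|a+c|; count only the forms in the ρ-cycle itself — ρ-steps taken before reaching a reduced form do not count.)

D = 609, ⌊√D⌋ = 24
river: ρ → (11,9,-12)
river: ρ → (-12,15,8)
river: ρ → (8,17,-10)
river: ρ → (-10,23,2)
river: ρ → (2,21,-21)
river: ρ → (-21,21,2)
river: ρ → (2,23,-10)
river: ρ → (-10,17,8)
river: ρ → (8,15,-12)
river: ρ → (-12,9,11)
river: ρ → (11,13,-10)
river: ρ → (-10,7,14)
river: ρ → (14,21,-3)
river: ρ → (-3,21,14)
river: ρ → (14,7,-10)
river: ρ → (-10,13,11)
ρ-cycle length = 16 (tail of 0 descent steps not counted)

16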